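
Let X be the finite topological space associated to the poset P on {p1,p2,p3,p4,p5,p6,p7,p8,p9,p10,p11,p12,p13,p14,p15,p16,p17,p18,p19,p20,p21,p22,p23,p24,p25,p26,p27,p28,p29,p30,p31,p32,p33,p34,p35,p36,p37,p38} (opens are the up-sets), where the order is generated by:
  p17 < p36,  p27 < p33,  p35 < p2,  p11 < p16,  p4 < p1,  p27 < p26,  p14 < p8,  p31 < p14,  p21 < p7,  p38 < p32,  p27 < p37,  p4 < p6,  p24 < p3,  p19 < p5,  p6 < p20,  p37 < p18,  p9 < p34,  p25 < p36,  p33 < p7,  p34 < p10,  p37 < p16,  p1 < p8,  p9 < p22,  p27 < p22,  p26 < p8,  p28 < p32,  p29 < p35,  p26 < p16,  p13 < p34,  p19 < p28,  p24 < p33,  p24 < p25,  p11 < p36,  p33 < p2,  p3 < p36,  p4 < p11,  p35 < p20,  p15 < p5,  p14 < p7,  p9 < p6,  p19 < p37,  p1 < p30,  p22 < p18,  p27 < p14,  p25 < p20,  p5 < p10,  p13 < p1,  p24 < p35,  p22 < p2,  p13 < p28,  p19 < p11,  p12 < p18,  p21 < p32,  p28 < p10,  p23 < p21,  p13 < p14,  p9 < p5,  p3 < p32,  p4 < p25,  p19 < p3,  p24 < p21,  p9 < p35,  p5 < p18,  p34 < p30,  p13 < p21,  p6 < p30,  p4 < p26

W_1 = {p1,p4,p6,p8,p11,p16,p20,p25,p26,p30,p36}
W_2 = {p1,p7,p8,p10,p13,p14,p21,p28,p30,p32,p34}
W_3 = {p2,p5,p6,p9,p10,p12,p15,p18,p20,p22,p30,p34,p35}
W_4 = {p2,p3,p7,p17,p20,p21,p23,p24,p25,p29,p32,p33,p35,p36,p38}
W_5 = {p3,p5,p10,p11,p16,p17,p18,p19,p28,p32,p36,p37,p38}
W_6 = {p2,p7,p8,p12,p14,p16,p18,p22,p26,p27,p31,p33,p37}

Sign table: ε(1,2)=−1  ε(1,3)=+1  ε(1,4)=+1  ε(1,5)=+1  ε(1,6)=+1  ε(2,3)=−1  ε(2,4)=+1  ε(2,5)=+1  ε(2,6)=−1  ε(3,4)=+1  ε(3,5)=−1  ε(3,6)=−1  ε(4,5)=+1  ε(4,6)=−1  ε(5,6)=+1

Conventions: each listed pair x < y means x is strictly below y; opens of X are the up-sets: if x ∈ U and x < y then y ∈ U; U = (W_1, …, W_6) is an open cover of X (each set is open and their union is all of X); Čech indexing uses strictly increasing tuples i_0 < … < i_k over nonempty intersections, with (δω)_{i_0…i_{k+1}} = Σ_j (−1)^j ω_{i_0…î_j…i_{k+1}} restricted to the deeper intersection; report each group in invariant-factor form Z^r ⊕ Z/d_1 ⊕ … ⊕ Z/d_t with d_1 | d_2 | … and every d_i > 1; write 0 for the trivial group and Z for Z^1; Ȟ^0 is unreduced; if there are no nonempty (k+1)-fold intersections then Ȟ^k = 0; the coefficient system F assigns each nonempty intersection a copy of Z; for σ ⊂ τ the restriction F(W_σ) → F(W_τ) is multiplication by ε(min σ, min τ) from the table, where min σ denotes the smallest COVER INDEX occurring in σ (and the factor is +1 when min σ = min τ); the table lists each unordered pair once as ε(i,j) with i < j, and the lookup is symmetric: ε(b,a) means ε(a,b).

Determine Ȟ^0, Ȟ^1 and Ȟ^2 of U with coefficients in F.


Ȟ^0 ≅ 0; Ȟ^1 ≅ Z/2; Ȟ^2 ≅ Z

nerve simplices:
  W12={p1,p8,p30} W13={p6,p20,p30} W14={p20,p25,p36} W15={p11,p16,p36} W16={p8,p16,p26} W23={p10,p30,p34} W24={p7,p21,p32} W25={p10,p28,p32} W26={p7,p8,p14} W34={p2,p20,p35} W35={p5,p10,p18} W36={p2,p12,p18,p22} W45={p3,p17,p32,p36,p38} W46={p2,p7,p33} W56={p16,p18,p37}
  W123={p30} W126={p8} W134={p20} W145={p36} W156={p16} W235={p10} W245={p32} W246={p7} W346={p2} W356={p18}
C dims 6,15,10; δ0: rk 6, SNF 1^5·2; δ1: rk 9, SNF 1^9
degree 0: 6−6−0 = 0 → Ȟ^0 ≅ 0
degree 1: 15−9−6 = 0 plus torsion [2] → Ȟ^1 ≅ Z/2
degree 2: 10−0−9 = 1 → Ȟ^2 ≅ Z


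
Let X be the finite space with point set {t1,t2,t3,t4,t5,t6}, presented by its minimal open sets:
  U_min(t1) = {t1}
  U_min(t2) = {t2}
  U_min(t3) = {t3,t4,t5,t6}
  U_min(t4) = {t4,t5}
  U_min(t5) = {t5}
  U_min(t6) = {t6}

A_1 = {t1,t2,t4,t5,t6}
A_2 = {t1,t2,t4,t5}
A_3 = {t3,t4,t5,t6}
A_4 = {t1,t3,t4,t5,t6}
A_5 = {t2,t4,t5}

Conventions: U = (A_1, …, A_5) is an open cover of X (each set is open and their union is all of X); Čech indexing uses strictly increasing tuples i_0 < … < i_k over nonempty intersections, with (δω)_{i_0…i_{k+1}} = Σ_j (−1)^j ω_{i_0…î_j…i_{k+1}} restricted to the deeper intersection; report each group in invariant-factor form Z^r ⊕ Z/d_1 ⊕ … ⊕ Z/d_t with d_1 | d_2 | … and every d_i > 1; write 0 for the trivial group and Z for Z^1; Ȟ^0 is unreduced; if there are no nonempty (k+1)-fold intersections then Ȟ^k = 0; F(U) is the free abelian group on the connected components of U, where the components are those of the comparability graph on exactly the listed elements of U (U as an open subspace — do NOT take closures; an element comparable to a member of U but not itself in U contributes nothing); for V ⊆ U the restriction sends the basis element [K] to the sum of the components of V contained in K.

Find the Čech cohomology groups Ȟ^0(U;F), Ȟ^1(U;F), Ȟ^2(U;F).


nerve of the cover:
  A12={t1,t2,t4,t5} A13={t4,t5,t6} A14={t1,t4,t5,t6} A15={t2,t4,t5} A23={t4,t5} A24={t1,t4,t5} A25={t2,t4,t5} A34={t3,t4,t5,t6} A35={t4,t5} A45={t4,t5}
  A123={t4,t5} A124={t1,t4,t5} A125={t2,t4,t5} A134={t4,t5,t6} A135={t4,t5} A145={t4,t5} A234={t4,t5} A235={t4,t5} A245={t4,t5} A345={t4,t5}
  A1234={t4,t5} A1235={t4,t5} A1245={t4,t5} A1345={t4,t5} A2345={t4,t5}
  A12345={t4,t5}
components per intersection:
  A1: {t1} {t2} {t4,t5} {t6}
  A2: {t1} {t2} {t4,t5}
  A3: {t3,t4,t5,t6}
  A4: {t1} {t3,t4,t5,t6}
  A5: {t2} {t4,t5}
  A12: {t1} {t2} {t4,t5}
  A13: {t4,t5} {t6}
  A14: {t1} {t4,t5} {t6}
  A15: {t2} {t4,t5}
  A23: {t4,t5}
  A24: {t1} {t4,t5}
  A25: {t2} {t4,t5}
  A34: {t3,t4,t5,t6}
  A35: {t4,t5}
  A45: {t4,t5}
  A123: {t4,t5}
  A124: {t1} {t4,t5}
  A125: {t2} {t4,t5}
  A134: {t4,t5} {t6}
  A135: {t4,t5}
  A145: {t4,t5}
  A234: {t4,t5}
  A235: {t4,t5}
  A245: {t4,t5}
  A345: {t4,t5}
  A1234: {t4,t5}
  A1235: {t4,t5}
  A1245: {t4,t5}
  A1345: {t4,t5}
  A2345: {t4,t5}
  A12345: {t4,t5}
C dims 12,18,13,5; δ0: rk 9, SNF 1^9; δ1: rk 9, SNF 1^9; δ2: rk 4, SNF 1^4
Ȟ^0 = (12 − 9) − 0 = 3, so Ȟ^0 ≅ Z^3
Ȟ^1 = (18 − 9) − 9 = 0, so Ȟ^1 ≅ 0
Ȟ^2 = (13 − 4) − 9 = 0, so Ȟ^2 ≅ 0

Ȟ^0 = Z^3; Ȟ^1 = 0; Ȟ^2 = 0


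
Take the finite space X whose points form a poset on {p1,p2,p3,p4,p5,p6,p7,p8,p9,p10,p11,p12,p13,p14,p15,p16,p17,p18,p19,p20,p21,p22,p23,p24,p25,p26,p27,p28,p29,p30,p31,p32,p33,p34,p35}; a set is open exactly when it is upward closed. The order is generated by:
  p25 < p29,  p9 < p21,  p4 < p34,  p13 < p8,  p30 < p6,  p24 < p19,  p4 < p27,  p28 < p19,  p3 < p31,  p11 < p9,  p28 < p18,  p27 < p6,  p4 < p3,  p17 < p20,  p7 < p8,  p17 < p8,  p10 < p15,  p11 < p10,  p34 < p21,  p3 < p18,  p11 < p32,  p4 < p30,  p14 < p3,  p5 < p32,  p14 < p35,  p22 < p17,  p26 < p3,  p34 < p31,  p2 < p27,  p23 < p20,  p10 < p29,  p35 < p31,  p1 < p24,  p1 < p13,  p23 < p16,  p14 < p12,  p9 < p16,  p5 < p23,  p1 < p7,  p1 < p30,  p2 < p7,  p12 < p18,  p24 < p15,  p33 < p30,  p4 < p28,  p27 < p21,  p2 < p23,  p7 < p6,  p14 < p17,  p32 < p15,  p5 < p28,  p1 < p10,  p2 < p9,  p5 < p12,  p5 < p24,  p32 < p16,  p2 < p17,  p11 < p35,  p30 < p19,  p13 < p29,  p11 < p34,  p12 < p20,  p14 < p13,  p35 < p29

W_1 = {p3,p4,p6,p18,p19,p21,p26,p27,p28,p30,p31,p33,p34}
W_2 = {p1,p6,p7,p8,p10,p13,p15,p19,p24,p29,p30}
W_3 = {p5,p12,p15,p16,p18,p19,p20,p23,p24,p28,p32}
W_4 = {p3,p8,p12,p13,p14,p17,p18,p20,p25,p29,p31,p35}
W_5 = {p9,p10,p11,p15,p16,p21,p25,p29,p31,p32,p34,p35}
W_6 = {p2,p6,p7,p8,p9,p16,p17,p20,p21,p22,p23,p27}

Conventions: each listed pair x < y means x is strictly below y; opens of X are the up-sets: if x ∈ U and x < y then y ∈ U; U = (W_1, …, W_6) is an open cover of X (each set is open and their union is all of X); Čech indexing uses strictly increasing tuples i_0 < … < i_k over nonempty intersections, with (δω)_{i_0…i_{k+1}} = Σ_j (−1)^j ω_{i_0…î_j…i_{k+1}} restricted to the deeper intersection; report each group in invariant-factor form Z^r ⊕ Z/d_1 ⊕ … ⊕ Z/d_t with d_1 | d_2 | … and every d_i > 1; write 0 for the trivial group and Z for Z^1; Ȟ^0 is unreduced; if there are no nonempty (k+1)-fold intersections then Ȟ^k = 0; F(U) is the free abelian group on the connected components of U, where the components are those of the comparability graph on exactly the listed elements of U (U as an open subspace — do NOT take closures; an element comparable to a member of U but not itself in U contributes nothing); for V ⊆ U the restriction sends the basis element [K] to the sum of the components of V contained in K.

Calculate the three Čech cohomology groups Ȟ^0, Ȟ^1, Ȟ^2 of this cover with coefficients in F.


Ȟ^0 = Z; Ȟ^1 = 0; Ȟ^2 = Z/2

intersection data:
  W12={p6,p19,p30} W13={p18,p19,p28} W14={p3,p18,p31} W15={p21,p31,p34} W16={p6,p21,p27} W23={p15,p19,p24} W24={p8,p13,p29} W25={p10,p15,p29} W26={p6,p7,p8} W34={p12,p18,p20} W35={p15,p16,p32} W36={p16,p20,p23} W45={p25,p29,p31,p35} W46={p8,p17,p20} W56={p9,p16,p21}
  W123={p19} W126={p6} W134={p18} W145={p31} W156={p21} W235={p15} W245={p29} W246={p8} W346={p20} W356={p16}
components per intersection:
  W1: {p3,p4,p6,p18,p19,p21,p26,p27,p28,p30,p31,p33,p34}
  W2: {p1,p6,p7,p8,p10,p13,p15,p19,p24,p29,p30}
  W3: {p5,p12,p15,p16,p18,p19,p20,p23,p24,p28,p32}
  W4: {p3,p8,p12,p13,p14,p17,p18,p20,p25,p29,p31,p35}
  W5: {p9,p10,p11,p15,p16,p21,p25,p29,p31,p32,p34,p35}
  W6: {p2,p6,p7,p8,p9,p16,p17,p20,p21,p22,p23,p27}
  W12: {p6,p19,p30}
  W13: {p18,p19,p28}
  W14: {p3,p18,p31}
  W15: {p21,p31,p34}
  W16: {p6,p21,p27}
  W23: {p15,p19,p24}
  W24: {p8,p13,p29}
  W25: {p10,p15,p29}
  W26: {p6,p7,p8}
  W34: {p12,p18,p20}
  W35: {p15,p16,p32}
  W36: {p16,p20,p23}
  W45: {p25,p29,p31,p35}
  W46: {p8,p17,p20}
  W56: {p9,p16,p21}
  W123: {p19}
  W126: {p6}
  W134: {p18}
  W145: {p31}
  W156: {p21}
  W235: {p15}
  W245: {p29}
  W246: {p8}
  W346: {p20}
  W356: {p16}
C dims 6,15,10; δ0: rk 5, SNF 1^5; δ1: rk 10, SNF 1^9·2
Ȟ^0 = (6 − 5) − 0 = 1, so Ȟ^0 ≅ Z
Ȟ^1 = (15 − 10) − 5 = 0, so Ȟ^1 ≅ 0
Ȟ^2 = (10 − 0) − 10 = 0 plus torsion [2], so Ȟ^2 ≅ Z/2


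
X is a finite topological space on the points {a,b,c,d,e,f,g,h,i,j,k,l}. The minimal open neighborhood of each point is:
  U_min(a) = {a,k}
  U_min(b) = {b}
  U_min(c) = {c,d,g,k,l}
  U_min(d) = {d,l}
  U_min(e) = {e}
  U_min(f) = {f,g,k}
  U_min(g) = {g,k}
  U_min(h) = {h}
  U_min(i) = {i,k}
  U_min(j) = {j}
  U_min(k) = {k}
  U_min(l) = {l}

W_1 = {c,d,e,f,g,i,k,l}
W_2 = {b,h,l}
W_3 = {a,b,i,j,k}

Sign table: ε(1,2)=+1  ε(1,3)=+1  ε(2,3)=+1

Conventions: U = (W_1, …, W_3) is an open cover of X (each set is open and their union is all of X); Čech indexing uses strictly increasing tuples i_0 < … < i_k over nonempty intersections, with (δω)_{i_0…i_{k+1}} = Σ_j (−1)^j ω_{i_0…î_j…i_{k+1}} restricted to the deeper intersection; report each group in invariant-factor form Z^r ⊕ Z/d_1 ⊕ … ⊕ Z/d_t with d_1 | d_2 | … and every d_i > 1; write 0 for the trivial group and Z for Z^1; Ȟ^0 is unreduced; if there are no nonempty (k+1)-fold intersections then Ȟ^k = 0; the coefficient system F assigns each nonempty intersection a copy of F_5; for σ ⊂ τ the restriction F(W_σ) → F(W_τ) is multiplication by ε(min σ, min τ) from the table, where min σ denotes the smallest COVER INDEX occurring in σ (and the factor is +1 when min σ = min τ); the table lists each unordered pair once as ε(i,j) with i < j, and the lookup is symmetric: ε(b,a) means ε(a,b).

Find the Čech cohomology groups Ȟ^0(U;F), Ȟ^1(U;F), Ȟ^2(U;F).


cover nerve:
  W12={l} W13={i,k} W23={b}
C dims 3,3; δ0: rk_F5 2
Ȟ^0: (3−2)−0=1 ⇒ Z/5
Ȟ^1: (3−0)−2=1 ⇒ Z/5
Ȟ^2: (0−0)−0=0 ⇒ 0

Ȟ^0(U;F) ≅ Z/5; Ȟ^1(U;F) ≅ Z/5; Ȟ^2(U;F) ≅ 0


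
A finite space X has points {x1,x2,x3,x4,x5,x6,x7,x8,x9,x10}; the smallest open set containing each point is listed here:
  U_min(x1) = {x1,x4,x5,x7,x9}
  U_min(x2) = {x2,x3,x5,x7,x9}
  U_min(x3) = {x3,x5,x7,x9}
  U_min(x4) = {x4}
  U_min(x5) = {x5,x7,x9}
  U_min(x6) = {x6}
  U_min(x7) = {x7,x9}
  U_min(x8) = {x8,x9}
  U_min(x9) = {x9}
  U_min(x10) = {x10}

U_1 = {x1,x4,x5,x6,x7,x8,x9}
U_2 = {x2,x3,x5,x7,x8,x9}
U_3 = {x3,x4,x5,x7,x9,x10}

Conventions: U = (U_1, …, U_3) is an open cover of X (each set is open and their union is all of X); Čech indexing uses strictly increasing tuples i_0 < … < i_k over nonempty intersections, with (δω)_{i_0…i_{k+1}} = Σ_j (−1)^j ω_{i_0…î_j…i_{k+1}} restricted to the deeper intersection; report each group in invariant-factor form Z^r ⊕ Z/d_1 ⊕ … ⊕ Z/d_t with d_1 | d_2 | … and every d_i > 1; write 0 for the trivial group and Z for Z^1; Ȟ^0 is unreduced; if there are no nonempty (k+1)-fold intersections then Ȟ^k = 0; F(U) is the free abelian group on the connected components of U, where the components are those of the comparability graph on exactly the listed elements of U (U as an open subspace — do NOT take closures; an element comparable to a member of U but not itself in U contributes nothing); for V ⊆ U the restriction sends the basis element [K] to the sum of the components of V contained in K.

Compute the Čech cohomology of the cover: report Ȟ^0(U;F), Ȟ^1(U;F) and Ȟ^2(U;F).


Ȟ^0 ≅ Z^3, Ȟ^1 ≅ 0 and Ȟ^2 ≅ 0

nerve of the cover:
  U12={x5,x7,x8,x9} U13={x4,x5,x7,x9} U23={x3,x5,x7,x9}
  U123={x5,x7,x9}
components per intersection:
  U1: {x1,x4,x5,x7,x8,x9} {x6}
  U2: {x2,x3,x5,x7,x8,x9}
  U3: {x3,x5,x7,x9} {x4} {x10}
  U12: {x5,x7,x8,x9}
  U13: {x4} {x5,x7,x9}
  U23: {x3,x5,x7,x9}
  U123: {x5,x7,x9}
C dims 6,4,1; δ0: rk 3, SNF 1^3; δ1: rk 1, SNF 1^1
Ȟ^0 = (6 − 3) − 0 = 3, so Ȟ^0 ≅ Z^3
Ȟ^1 = (4 − 1) − 3 = 0, so Ȟ^1 ≅ 0
Ȟ^2 = (1 − 0) − 1 = 0, so Ȟ^2 ≅ 0


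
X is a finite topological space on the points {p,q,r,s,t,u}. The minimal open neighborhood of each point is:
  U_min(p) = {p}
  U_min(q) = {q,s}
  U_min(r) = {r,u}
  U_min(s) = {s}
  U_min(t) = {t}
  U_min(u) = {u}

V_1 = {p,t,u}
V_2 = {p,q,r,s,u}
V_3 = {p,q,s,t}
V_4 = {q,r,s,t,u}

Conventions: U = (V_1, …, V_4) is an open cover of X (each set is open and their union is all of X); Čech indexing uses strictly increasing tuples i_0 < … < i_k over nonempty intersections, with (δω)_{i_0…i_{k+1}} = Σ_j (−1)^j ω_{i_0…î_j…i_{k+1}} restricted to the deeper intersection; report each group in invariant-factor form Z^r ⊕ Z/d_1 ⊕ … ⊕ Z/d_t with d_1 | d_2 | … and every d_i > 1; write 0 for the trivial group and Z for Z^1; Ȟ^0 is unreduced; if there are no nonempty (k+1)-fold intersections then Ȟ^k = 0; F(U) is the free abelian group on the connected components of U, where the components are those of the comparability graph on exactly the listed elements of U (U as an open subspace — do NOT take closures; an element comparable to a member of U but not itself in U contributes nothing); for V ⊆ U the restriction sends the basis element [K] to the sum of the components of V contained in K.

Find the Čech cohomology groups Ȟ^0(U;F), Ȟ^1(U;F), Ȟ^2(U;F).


Ȟ^0 ≅ Z^4, Ȟ^1 ≅ 0, Ȟ^2 ≅ 0

nerve simplices:
  V12={p,u} V13={p,t} V14={t,u} V23={p,q,s} V24={q,r,s,u} V34={q,s,t}
  V123={p} V124={u} V134={t} V234={q,s}
components per intersection:
  V1: {p} {t} {u}
  V2: {p} {q,s} {r,u}
  V3: {p} {q,s} {t}
  V4: {q,s} {r,u} {t}
  V12: {p} {u}
  V13: {p} {t}
  V14: {t} {u}
  V23: {p} {q,s}
  V24: {q,s} {r,u}
  V34: {q,s} {t}
  V123: {p}
  V124: {u}
  V134: {t}
  V234: {q,s}
C dims 12,12,4; δ0: rk 8, SNF 1^8; δ1: rk 4, SNF 1^4
degree 0: 12−8−0 = 4 → Ȟ^0 ≅ Z^4
degree 1: 12−4−8 = 0 → Ȟ^1 ≅ 0
degree 2: 4−0−4 = 0 → Ȟ^2 ≅ 0


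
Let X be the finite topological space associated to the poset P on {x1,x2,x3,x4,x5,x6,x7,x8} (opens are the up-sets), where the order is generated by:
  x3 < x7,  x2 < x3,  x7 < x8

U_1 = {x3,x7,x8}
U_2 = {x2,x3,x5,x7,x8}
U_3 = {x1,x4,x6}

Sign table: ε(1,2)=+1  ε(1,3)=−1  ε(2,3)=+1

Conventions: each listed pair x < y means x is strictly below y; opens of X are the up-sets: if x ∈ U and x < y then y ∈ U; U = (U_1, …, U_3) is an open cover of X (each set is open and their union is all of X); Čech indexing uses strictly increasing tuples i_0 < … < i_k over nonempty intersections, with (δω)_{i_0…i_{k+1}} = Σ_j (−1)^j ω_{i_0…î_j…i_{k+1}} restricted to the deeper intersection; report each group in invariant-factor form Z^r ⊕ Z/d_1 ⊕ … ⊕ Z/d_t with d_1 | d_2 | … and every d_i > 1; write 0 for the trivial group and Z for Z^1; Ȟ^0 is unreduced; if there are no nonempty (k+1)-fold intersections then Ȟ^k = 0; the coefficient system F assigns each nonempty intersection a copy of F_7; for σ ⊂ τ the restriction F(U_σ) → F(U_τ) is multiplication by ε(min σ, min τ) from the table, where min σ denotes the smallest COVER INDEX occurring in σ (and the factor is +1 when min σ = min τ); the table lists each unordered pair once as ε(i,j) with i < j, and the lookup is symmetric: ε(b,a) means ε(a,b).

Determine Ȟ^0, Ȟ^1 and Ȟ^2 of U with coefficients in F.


Ȟ^0(U;F) ≅ Z/7 ⊕ Z/7, Ȟ^1(U;F) ≅ 0 and Ȟ^2(U;F) ≅ 0

nerve of the cover:
  U12={x3,x7,x8}
C dims 3,1; δ0: rk_F7 1
Ȟ^0 = (3 − 1) − 0 = 2, so Ȟ^0 ≅ Z/7 ⊕ Z/7
Ȟ^1 = (1 − 0) − 1 = 0, so Ȟ^1 ≅ 0
Ȟ^2 = (0 − 0) − 0 = 0, so Ȟ^2 ≅ 0


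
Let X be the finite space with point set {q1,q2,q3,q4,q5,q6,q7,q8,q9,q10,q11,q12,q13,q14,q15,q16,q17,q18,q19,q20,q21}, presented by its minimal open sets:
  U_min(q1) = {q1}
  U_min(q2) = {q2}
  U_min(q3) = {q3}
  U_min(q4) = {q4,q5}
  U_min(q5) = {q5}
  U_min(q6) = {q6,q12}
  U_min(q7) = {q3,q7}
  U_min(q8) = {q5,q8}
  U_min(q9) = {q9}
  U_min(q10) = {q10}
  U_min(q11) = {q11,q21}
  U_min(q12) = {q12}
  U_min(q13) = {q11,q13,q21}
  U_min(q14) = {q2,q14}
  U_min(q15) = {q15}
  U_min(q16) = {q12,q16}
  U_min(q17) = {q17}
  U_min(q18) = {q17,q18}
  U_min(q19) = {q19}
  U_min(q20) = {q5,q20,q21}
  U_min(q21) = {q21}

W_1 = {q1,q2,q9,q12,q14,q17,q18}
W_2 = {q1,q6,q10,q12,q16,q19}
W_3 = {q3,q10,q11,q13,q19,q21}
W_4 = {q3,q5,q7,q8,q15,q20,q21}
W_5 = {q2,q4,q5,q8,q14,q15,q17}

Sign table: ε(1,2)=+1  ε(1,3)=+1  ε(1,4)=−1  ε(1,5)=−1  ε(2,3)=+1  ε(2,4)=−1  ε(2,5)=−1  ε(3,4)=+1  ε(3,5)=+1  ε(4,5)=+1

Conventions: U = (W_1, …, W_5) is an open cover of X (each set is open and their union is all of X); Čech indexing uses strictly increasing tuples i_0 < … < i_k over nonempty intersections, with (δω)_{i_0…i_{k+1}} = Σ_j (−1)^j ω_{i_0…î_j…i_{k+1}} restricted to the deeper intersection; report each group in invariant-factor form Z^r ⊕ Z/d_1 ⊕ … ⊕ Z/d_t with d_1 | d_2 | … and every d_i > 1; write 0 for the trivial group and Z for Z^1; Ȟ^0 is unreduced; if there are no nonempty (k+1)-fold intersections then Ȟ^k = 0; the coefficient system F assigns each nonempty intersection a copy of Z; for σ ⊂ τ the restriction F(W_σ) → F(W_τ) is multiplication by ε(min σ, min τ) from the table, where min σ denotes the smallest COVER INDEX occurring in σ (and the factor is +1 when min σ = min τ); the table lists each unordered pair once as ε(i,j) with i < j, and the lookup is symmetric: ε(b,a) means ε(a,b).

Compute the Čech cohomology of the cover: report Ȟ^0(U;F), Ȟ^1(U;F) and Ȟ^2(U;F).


nonempty overlaps:
  W12={q1,q12} W15={q2,q14,q17} W23={q10,q19} W34={q3,q21} W45={q5,q8,q15}
C dims 5,5; δ0: rk 5, SNF 1^4·2
degree 0: 5−5−0 = 0 → Ȟ^0 ≅ 0
degree 1: 5−0−5 = 0 plus torsion [2] → Ȟ^1 ≅ Z/2
degree 2: 0−0−0 = 0 → Ȟ^2 ≅ 0

Ȟ^0 ≅ 0,  Ȟ^1 ≅ Z/2,  Ȟ^2 ≅ 0


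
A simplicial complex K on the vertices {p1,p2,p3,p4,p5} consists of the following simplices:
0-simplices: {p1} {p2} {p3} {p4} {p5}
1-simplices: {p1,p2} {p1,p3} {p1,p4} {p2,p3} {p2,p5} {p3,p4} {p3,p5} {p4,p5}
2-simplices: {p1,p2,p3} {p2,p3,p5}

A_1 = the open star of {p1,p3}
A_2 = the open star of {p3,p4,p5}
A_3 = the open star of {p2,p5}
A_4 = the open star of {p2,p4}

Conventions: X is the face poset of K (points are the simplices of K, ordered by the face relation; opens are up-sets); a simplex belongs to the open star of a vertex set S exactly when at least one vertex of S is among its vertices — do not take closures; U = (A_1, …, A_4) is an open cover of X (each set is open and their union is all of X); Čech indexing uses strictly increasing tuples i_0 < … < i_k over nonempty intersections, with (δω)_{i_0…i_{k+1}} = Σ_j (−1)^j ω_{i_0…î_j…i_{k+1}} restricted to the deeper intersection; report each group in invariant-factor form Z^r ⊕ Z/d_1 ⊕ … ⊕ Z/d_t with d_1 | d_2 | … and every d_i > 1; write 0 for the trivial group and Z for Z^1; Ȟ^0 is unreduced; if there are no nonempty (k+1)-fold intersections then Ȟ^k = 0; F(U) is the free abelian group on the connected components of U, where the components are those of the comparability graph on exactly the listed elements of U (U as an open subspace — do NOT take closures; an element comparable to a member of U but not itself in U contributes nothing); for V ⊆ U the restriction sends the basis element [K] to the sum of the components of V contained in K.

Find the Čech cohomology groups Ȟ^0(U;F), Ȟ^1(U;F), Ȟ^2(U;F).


Ȟ^0(U;F) ≅ Z,  Ȟ^1(U;F) ≅ Z,  Ȟ^2(U;F) ≅ 0

cover nerve:
  A1={{p1},{p3},{p1,p2},{p1,p3},{p1,p4},{p2,p3},{p3,p4},{p3,p5},{p1,p2,p3},{p2,p3,p5}} A2={{p3},{p4},{p5},{p1,p3},{p1,p4},{p2,p3},{p2,p5},{p3,p4},{p3,p5},{p4,p5},{p1,p2,p3},{p2,p3,p5}} A3={{p2},{p5},{p1,p2},{p2,p3},{p2,p5},{p3,p5},{p4,p5},{p1,p2,p3},{p2,p3,p5}} A4={{p2},{p4},{p1,p2},{p1,p4},{p2,p3},{p2,p5},{p3,p4},{p4,p5},{p1,p2,p3},{p2,p3,p5}}
  A12={{p3},{p1,p3},{p1,p4},{p2,p3},{p3,p4},{p3,p5},{p1,p2,p3},{p2,p3,p5}} A13={{p1,p2},{p2,p3},{p3,p5},{p1,p2,p3},{p2,p3,p5}} A14={{p1,p2},{p1,p4},{p2,p3},{p3,p4},{p1,p2,p3},{p2,p3,p5}} A23={{p5},{p2,p3},{p2,p5},{p3,p5},{p4,p5},{p1,p2,p3},{p2,p3,p5}} A24={{p4},{p1,p4},{p2,p3},{p2,p5},{p3,p4},{p4,p5},{p1,p2,p3},{p2,p3,p5}} A34={{p2},{p1,p2},{p2,p3},{p2,p5},{p4,p5},{p1,p2,p3},{p2,p3,p5}}
  A123={{p2,p3},{p3,p5},{p1,p2,p3},{p2,p3,p5}} A124={{p1,p4},{p2,p3},{p3,p4},{p1,p2,p3},{p2,p3,p5}} A134={{p1,p2},{p2,p3},{p1,p2,p3},{p2,p3,p5}} A234={{p2,p3},{p2,p5},{p4,p5},{p1,p2,p3},{p2,p3,p5}}
  A1234={{p2,p3},{p1,p2,p3},{p2,p3,p5}}
components per intersection:
  A1: {{p1},{p3},{p1,p2},{p1,p3},{p1,p4},{p2,p3},{p3,p4},{p3,p5},{p1,p2,p3},{p2,p3,p5}}
  A2: {{p3},{p4},{p5},{p1,p3},{p1,p4},{p2,p3},{p2,p5},{p3,p4},{p3,p5},{p4,p5},{p1,p2,p3},{p2,p3,p5}}
  A3: {{p2},{p5},{p1,p2},{p2,p3},{p2,p5},{p3,p5},{p4,p5},{p1,p2,p3},{p2,p3,p5}}
  A4: {{p2},{p1,p2},{p2,p3},{p2,p5},{p1,p2,p3},{p2,p3,p5}} {{p4},{p1,p4},{p3,p4},{p4,p5}}
  A12: {{p3},{p1,p3},{p2,p3},{p3,p4},{p3,p5},{p1,p2,p3},{p2,p3,p5}} {{p1,p4}}
  A13: {{p1,p2},{p2,p3},{p3,p5},{p1,p2,p3},{p2,p3,p5}}
  A14: {{p1,p2},{p2,p3},{p1,p2,p3},{p2,p3,p5}} {{p1,p4}} {{p3,p4}}
  A23: {{p5},{p2,p3},{p2,p5},{p3,p5},{p4,p5},{p1,p2,p3},{p2,p3,p5}}
  A24: {{p4},{p1,p4},{p3,p4},{p4,p5}} {{p2,p3},{p2,p5},{p1,p2,p3},{p2,p3,p5}}
  A34: {{p2},{p1,p2},{p2,p3},{p2,p5},{p1,p2,p3},{p2,p3,p5}} {{p4,p5}}
  A123: {{p2,p3},{p3,p5},{p1,p2,p3},{p2,p3,p5}}
  A124: {{p1,p4}} {{p2,p3},{p1,p2,p3},{p2,p3,p5}} {{p3,p4}}
  A134: {{p1,p2},{p2,p3},{p1,p2,p3},{p2,p3,p5}}
  A234: {{p2,p3},{p2,p5},{p1,p2,p3},{p2,p3,p5}} {{p4,p5}}
  A1234: {{p2,p3},{p1,p2,p3},{p2,p3,p5}}
C dims 5,11,7,1; δ0: rk 4, SNF 1^4; δ1: rk 6, SNF 1^6; δ2: rk 1, SNF 1^1
Ȟ^0: (5−4)−0=1 ⇒ Z
Ȟ^1: (11−6)−4=1 ⇒ Z
Ȟ^2: (7−1)−6=0 ⇒ 0


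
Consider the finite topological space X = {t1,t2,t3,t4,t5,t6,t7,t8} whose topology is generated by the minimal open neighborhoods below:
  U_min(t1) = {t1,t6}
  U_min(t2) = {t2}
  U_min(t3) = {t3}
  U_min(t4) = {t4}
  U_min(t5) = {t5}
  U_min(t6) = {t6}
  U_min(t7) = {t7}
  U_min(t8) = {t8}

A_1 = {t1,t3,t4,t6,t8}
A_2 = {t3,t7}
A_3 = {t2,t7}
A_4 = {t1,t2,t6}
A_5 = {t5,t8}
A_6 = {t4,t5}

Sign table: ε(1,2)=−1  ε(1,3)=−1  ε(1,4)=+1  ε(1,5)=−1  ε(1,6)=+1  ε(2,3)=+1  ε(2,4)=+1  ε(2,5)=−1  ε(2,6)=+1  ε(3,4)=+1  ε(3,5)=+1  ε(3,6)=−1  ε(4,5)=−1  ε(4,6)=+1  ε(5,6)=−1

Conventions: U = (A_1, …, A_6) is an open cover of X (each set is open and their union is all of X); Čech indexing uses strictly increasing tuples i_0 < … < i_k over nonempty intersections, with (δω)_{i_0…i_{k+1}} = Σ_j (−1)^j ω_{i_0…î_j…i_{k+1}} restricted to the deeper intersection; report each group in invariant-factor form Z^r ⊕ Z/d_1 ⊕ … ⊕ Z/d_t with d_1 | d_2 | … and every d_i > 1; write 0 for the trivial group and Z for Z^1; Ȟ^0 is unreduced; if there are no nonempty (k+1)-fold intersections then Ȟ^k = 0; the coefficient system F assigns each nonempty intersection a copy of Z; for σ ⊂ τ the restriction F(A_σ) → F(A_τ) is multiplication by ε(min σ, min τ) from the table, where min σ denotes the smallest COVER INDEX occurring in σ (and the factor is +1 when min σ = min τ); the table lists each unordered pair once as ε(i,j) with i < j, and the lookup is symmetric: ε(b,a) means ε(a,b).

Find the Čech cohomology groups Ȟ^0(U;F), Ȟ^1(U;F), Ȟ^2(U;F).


Ȟ^0(U;F) ≅ 0, Ȟ^1(U;F) ≅ Z ⊕ Z/2 and Ȟ^2(U;F) ≅ 0

nonempty intersections:
  A12={t3} A14={t1,t6} A15={t8} A16={t4} A23={t7} A34={t2} A56={t5}
C dims 6,7; δ0: rk 6, SNF 1^5·2
Ȟ^0: (6−6)−0=0 ⇒ 0
Ȟ^1: (7−0)−6=1 plus torsion [2] ⇒ Z ⊕ Z/2
Ȟ^2: (0−0)−0=0 ⇒ 0


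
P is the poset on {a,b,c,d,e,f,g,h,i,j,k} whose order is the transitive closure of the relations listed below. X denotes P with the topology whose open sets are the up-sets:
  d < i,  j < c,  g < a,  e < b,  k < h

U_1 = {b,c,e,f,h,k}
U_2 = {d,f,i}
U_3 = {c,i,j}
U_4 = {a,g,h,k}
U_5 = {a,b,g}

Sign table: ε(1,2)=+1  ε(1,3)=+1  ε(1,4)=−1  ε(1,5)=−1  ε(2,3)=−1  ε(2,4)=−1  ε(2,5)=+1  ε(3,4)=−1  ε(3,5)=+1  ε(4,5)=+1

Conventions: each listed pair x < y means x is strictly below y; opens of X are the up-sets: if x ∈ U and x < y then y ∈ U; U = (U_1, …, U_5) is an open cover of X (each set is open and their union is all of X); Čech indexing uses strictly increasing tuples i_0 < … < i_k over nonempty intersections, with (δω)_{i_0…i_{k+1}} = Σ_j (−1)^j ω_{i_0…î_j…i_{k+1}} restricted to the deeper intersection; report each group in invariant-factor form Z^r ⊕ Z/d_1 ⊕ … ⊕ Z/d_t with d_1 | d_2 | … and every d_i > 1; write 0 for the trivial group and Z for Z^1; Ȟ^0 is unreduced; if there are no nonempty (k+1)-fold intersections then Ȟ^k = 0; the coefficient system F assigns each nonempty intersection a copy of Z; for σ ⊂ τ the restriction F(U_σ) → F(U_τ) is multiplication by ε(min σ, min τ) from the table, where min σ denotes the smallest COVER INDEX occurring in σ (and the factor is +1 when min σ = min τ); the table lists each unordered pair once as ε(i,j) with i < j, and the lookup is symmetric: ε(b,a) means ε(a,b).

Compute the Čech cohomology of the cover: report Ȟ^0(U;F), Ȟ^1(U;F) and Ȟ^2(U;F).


Ȟ^0 ≅ 0, Ȟ^1 ≅ Z ⊕ Z/2 and Ȟ^2 ≅ 0

nonempty overlaps:
  U12={f} U13={c} U14={h,k} U15={b} U23={i} U45={a,g}
C dims 5,6; δ0: rk 5, SNF 1^4·2
degree 0: 5−5−0 = 0 → Ȟ^0 ≅ 0
degree 1: 6−0−5 = 1 plus torsion [2] → Ȟ^1 ≅ Z ⊕ Z/2
degree 2: 0−0−0 = 0 → Ȟ^2 ≅ 0


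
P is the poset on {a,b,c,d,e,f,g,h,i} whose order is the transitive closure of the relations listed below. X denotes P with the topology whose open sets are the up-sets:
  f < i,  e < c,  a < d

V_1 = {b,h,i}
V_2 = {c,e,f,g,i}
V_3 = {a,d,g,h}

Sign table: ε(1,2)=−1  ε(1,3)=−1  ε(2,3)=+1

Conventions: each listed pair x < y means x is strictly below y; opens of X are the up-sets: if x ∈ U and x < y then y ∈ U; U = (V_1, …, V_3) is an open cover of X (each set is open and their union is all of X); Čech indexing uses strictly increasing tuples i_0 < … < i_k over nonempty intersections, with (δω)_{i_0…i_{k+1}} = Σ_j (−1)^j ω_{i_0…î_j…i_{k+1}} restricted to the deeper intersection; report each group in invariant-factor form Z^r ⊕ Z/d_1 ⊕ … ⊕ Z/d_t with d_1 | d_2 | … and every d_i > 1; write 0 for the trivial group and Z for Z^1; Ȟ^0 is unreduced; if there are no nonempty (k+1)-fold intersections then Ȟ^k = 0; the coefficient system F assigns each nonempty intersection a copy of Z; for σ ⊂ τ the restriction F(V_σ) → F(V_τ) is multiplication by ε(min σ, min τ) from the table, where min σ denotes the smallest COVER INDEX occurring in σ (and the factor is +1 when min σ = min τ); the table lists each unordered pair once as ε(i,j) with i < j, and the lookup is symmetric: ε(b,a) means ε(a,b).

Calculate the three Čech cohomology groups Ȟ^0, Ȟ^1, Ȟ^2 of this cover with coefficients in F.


nonempty overlaps:
  V12={i} V13={h} V23={g}
C dims 3,3; δ0: rk 2, SNF 1^2
degree 0: 3−2−0 = 1 → Ȟ^0 ≅ Z
degree 1: 3−0−2 = 1 → Ȟ^1 ≅ Z
degree 2: 0−0−0 = 0 → Ȟ^2 ≅ 0

Ȟ^0 ≅ Z, Ȟ^1 ≅ Z and Ȟ^2 ≅ 0


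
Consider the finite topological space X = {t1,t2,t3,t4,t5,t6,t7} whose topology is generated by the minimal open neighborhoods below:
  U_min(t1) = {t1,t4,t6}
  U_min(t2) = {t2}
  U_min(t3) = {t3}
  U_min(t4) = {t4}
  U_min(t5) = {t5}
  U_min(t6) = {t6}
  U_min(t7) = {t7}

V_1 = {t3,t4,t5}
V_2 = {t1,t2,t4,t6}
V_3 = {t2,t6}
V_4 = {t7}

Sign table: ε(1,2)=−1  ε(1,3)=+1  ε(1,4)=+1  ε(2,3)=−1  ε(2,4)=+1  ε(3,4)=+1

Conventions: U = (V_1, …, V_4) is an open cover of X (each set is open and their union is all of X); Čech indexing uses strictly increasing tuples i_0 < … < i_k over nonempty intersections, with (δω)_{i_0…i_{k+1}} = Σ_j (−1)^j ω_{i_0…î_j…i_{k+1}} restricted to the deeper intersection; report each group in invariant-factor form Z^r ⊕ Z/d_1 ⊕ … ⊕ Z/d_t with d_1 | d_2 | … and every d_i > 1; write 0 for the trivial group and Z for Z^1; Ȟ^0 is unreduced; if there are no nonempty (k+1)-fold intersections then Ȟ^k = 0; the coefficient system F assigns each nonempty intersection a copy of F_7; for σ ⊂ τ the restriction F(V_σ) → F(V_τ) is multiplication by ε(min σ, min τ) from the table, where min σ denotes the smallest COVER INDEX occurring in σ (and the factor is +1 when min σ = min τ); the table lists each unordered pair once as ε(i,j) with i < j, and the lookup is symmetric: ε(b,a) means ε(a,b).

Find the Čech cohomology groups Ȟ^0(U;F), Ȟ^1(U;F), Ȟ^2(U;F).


cover nerve:
  V12={t4} V23={t2,t6}
C dims 4,2; δ0: rk_F7 2
Ȟ^0: (4−2)−0=2 ⇒ Z/7 ⊕ Z/7
Ȟ^1: (2−0)−2=0 ⇒ 0
Ȟ^2: (0−0)−0=0 ⇒ 0

Ȟ^0 = Z/7 ⊕ Z/7, Ȟ^1 = 0, Ȟ^2 = 0


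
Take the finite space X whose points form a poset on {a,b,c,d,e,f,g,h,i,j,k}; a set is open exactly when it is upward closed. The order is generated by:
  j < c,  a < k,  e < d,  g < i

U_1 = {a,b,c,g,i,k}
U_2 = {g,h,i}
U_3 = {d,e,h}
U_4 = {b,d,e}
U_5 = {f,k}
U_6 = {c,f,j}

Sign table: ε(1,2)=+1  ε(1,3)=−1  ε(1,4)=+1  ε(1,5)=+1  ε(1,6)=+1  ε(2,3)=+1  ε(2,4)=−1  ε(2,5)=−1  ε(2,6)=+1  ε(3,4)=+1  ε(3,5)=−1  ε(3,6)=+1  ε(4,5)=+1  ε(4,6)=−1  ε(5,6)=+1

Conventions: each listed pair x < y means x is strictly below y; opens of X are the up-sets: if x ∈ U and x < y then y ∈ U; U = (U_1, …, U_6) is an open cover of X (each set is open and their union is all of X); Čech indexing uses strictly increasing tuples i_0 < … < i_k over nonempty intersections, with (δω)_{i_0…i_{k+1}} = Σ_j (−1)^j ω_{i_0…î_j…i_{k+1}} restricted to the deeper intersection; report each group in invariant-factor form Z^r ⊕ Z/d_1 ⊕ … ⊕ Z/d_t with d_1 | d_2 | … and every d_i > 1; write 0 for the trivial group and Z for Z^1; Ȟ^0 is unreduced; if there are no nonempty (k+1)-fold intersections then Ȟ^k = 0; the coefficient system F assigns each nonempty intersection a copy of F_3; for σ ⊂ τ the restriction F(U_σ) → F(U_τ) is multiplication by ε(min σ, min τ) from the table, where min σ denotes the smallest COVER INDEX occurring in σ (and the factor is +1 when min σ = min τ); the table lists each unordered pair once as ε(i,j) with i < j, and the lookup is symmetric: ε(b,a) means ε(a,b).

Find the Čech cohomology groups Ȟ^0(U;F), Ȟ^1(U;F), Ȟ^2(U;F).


Ȟ^0(U;F) ≅ Z/3, Ȟ^1(U;F) ≅ Z/3 ⊕ Z/3, Ȟ^2(U;F) ≅ 0

cover nerve:
  U12={g,i} U14={b} U15={k} U16={c} U23={h} U34={d,e} U56={f}
C dims 6,7; δ0: rk_F3 5
Ȟ^0: (6−5)−0=1 ⇒ Z/3
Ȟ^1: (7−0)−5=2 ⇒ Z/3 ⊕ Z/3
Ȟ^2: (0−0)−0=0 ⇒ 0


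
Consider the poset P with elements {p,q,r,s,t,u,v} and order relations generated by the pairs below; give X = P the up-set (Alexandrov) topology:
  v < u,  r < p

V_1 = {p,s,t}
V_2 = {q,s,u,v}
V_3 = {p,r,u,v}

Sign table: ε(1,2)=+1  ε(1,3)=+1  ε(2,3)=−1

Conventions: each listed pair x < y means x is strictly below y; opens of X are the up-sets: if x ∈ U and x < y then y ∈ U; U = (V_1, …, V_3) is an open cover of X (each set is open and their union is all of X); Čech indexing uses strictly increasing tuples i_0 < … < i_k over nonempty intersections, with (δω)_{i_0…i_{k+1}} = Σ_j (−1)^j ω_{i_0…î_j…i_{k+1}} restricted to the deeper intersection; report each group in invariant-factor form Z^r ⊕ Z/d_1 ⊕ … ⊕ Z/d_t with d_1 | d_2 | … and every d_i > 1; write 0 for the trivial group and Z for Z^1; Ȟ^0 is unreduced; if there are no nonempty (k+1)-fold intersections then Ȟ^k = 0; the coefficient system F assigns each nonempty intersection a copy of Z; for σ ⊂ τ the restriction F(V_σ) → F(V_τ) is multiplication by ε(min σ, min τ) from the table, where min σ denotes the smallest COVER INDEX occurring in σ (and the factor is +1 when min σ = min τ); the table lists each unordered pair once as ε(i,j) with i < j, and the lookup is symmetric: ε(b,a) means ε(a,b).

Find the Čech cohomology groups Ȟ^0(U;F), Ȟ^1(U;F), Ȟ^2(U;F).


Ȟ^0 = 0, Ȟ^1 = Z/2 and Ȟ^2 = 0

cover nerve:
  V12={s} V13={p} V23={u,v}
C dims 3,3; δ0: rk 3, SNF 1^2·2
Ȟ^0: (3−3)−0=0 ⇒ 0
Ȟ^1: (3−0)−3=0 plus torsion [2] ⇒ Z/2
Ȟ^2: (0−0)−0=0 ⇒ 0


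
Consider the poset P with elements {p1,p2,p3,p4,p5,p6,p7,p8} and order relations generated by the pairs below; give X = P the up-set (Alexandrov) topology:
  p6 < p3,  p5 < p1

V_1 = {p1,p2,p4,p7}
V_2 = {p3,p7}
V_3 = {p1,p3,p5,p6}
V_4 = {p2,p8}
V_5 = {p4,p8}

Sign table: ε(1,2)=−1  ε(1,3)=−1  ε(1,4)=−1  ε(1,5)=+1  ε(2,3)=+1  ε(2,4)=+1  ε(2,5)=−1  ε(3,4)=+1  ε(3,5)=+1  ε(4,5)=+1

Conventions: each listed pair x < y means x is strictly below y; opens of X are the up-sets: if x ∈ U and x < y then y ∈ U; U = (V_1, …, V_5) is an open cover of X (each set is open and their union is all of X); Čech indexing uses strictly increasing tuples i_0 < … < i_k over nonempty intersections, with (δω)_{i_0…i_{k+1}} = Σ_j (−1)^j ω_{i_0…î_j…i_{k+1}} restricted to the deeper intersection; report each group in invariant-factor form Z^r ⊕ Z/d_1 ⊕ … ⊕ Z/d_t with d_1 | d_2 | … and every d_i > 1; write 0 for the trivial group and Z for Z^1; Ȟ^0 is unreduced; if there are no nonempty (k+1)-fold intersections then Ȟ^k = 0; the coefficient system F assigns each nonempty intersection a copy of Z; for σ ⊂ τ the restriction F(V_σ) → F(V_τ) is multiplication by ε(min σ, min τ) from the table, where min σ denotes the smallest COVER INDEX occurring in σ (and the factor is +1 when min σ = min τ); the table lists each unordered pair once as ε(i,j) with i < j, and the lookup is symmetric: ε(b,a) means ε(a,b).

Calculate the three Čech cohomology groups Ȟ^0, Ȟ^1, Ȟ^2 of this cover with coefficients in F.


nerve of the cover:
  V12={p7} V13={p1} V14={p2} V15={p4} V23={p3} V45={p8}
C dims 5,6; δ0: rk 5, SNF 1^4·2
Ȟ^0 = (5 − 5) − 0 = 0, so Ȟ^0 ≅ 0
Ȟ^1 = (6 − 0) − 5 = 1 plus torsion [2], so Ȟ^1 ≅ Z ⊕ Z/2
Ȟ^2 = (0 − 0) − 0 = 0, so Ȟ^2 ≅ 0

Ȟ^0 ≅ 0; Ȟ^1 ≅ Z ⊕ Z/2; Ȟ^2 ≅ 0


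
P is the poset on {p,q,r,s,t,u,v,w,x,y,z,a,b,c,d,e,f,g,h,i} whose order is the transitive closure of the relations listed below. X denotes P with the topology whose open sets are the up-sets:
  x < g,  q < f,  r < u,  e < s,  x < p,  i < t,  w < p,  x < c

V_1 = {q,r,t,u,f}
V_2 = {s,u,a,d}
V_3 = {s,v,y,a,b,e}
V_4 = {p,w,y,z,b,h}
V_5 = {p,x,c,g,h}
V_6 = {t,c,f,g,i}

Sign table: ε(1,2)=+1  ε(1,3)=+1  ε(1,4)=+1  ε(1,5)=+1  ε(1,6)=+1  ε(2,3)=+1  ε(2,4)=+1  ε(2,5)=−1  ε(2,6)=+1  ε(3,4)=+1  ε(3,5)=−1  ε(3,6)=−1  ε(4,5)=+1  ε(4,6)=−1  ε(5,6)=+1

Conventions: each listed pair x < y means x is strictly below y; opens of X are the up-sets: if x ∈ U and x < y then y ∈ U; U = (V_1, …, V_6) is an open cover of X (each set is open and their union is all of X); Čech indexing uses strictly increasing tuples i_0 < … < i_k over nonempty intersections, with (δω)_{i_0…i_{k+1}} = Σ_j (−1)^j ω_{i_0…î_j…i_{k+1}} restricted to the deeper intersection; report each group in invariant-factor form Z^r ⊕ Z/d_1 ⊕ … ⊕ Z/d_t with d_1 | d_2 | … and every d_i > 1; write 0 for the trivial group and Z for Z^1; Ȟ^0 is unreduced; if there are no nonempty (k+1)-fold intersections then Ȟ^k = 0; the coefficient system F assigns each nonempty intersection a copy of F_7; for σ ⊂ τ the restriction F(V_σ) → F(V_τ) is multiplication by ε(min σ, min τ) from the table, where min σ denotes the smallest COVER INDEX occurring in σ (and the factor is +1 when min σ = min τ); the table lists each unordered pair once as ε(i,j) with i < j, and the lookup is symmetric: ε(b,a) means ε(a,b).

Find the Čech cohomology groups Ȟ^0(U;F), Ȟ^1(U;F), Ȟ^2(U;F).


nerve simplices:
  V12={u} V16={t,f} V23={s,a} V34={y,b} V45={p,h} V56={c,g}
C dims 6,6; δ0: rk_F7 5
degree 0: 6−5−0 = 1 → Ȟ^0 ≅ Z/7
degree 1: 6−0−5 = 1 → Ȟ^1 ≅ Z/7
degree 2: 0−0−0 = 0 → Ȟ^2 ≅ 0

Ȟ^0 = Z/7,  Ȟ^1 = Z/7,  Ȟ^2 = 0


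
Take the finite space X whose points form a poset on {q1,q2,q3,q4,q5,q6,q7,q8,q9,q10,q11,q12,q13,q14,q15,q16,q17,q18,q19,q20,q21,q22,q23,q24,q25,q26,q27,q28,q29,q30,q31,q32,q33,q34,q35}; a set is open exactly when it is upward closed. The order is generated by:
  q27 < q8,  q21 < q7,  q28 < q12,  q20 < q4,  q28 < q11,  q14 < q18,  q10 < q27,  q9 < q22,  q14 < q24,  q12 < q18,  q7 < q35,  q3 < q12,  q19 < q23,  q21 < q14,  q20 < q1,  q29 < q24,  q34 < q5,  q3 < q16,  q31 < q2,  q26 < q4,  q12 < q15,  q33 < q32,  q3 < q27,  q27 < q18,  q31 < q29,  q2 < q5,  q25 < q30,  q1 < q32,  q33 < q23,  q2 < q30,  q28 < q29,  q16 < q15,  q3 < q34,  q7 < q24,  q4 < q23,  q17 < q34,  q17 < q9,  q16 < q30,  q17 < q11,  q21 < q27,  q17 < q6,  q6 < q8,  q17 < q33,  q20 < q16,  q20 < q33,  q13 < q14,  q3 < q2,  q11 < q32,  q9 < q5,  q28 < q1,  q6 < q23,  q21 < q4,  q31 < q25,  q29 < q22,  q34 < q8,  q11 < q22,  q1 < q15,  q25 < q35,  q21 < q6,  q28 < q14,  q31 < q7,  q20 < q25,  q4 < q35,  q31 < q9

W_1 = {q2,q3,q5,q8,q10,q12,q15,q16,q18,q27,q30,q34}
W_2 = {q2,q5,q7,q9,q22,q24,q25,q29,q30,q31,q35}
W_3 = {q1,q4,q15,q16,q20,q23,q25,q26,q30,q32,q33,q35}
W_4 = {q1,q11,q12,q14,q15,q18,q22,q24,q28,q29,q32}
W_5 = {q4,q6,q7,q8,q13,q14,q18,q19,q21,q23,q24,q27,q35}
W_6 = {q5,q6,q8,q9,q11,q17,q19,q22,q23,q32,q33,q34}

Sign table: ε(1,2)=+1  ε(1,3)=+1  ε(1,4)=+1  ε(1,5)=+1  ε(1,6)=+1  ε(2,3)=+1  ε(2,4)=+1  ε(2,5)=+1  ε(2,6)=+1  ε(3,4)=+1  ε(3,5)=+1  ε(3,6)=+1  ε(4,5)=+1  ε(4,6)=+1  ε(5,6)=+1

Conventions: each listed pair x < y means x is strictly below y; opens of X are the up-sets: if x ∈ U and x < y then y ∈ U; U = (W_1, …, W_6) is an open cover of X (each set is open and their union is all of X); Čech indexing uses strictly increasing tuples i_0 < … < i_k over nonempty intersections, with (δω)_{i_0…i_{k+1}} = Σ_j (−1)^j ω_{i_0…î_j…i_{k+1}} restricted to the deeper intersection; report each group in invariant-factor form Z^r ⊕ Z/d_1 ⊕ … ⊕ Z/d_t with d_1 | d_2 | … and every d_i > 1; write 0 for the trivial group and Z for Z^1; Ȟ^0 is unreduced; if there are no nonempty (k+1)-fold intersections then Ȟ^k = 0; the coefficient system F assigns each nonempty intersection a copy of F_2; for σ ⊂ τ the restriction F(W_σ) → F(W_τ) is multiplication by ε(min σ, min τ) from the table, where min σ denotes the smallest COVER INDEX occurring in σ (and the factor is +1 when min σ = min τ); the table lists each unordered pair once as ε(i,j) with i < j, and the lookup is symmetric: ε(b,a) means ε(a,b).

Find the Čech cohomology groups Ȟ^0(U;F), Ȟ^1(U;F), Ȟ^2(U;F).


cover nerve:
  W12={q2,q5,q30} W13={q15,q16,q30} W14={q12,q15,q18} W15={q8,q18,q27} W16={q5,q8,q34} W23={q25,q30,q35} W24={q22,q24,q29} W25={q7,q24,q35} W26={q5,q9,q22} W34={q1,q15,q32} W35={q4,q23,q35} W36={q23,q32,q33} W45={q14,q18,q24} W46={q11,q22,q32} W56={q6,q8,q19,q23}
  W123={q30} W126={q5} W134={q15} W145={q18} W156={q8} W235={q35} W245={q24} W246={q22} W346={q32} W356={q23}
C dims 6,15,10; δ0: rk_F2 5; δ1: rk_F2 9
Ȟ^0: (6−5)−0=1 ⇒ Z/2
Ȟ^1: (15−9)−5=1 ⇒ Z/2
Ȟ^2: (10−0)−9=1 ⇒ Z/2

Ȟ^0(U;F) ≅ Z/2, Ȟ^1(U;F) ≅ Z/2, Ȟ^2(U;F) ≅ Z/2
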